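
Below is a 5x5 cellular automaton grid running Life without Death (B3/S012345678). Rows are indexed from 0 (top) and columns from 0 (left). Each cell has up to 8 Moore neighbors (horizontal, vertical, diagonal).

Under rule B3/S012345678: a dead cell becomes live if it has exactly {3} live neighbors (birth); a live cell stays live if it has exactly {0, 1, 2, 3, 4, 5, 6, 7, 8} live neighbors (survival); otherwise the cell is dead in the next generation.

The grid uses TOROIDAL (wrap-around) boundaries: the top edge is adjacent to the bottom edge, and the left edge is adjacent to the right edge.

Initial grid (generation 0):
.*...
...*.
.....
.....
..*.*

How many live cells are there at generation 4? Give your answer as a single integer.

Answer: 10

Derivation:
Simulating step by step:
Generation 0 (given above): 4 live cells
Generation 1: 6 live cells
.***.
...*.
.....
.....
..*.*
Generation 2: 8 live cells
.****
...*.
.....
.....
.**.*
Generation 3: 9 live cells
.****
...**
.....
.....
.**.*
Generation 4: 10 live cells
.****
*..**
.....
.....
.**.*
Population at generation 4: 10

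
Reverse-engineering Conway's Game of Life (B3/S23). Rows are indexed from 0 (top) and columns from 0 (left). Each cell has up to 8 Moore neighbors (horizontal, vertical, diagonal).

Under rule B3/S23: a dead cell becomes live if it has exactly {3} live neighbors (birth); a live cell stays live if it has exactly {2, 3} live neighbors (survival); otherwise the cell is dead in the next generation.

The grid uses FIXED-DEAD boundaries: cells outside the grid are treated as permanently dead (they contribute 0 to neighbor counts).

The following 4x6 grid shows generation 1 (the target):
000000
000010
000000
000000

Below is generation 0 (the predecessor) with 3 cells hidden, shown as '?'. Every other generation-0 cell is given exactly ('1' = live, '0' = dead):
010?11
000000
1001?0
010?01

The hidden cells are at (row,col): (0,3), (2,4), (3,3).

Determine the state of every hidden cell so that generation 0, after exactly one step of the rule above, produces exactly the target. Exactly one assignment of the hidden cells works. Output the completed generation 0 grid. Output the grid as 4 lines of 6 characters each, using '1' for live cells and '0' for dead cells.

Answer: 010011
000000
100100
010001

Derivation:
Hidden generation-0 cells (in order): (0,3), (2,4), (3,3).
A hidden cell only influences target cells in its own 3x3 neighborhood. Try each of the 2^3 = 8 assignments, step the completed generation 0 forward once under B3/S23, and compare with the target:
  (0,3)=0 (2,4)=0 (3,3)=0 -> step reproduces the target at every cell -> ACCEPT
  (0,3)=0 (2,4)=0 (3,3)=1 -> step gives (2,2)='1' but target has '0' -> reject
  (0,3)=0 (2,4)=1 (3,3)=0 -> step gives (1,3)='1' but target has '0' -> reject
  (0,3)=0 (2,4)=1 (3,3)=1 -> step gives (1,3)='1' but target has '0' -> reject
  (0,3)=1 (2,4)=0 (3,3)=0 -> step gives (0,4)='1' but target has '0' -> reject
  (0,3)=1 (2,4)=0 (3,3)=1 -> step gives (0,4)='1' but target has '0' -> reject
  (0,3)=1 (2,4)=1 (3,3)=0 -> step gives (0,4)='1' but target has '0' -> reject
  (0,3)=1 (2,4)=1 (3,3)=1 -> step gives (0,4)='1' but target has '0' -> reject
Unique solution: (0,3)=dead, (2,4)=dead, (3,3)=dead.
Check: live-neighbor counts of every cell in the completed generation 0:
101111
222232
122021
212120
Applying B3/S23 to generation 0 with these counts gives:
000000
000010
000000
000000
which matches the target exactly.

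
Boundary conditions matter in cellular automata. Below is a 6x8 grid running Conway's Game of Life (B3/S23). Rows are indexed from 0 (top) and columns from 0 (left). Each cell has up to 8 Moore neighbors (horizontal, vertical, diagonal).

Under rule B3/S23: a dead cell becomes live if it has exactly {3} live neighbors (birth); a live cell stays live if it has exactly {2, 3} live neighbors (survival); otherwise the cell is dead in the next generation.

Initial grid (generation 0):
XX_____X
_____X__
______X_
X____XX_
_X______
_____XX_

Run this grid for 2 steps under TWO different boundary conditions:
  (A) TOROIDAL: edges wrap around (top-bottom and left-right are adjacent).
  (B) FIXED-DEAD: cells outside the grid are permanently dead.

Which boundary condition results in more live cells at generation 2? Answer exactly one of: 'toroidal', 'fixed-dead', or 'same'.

Answer: toroidal

Derivation:
Under TOROIDAL boundary, generation 2:
_X___X__
_____X__
________
X____X__
_____X__
________
Population = 6

Under FIXED-DEAD boundary, generation 2:
________
________
______XX
_____XX_
________
________
Population = 4

Comparison: toroidal=6, fixed-dead=4 -> toroidal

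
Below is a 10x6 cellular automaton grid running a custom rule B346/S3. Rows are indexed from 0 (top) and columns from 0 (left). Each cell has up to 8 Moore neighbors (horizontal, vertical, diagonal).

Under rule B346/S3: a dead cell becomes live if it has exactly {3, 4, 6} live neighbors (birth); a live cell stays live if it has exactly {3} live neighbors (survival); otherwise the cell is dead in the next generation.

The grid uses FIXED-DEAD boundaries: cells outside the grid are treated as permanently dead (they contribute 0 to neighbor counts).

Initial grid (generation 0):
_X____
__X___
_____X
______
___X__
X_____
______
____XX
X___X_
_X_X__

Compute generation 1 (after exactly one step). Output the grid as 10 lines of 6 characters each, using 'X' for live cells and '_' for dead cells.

Simulating step by step:
Generation 0 (given above): 11 live cells
Generation 1: 3 live cells
(generation 1 grid is the final answer)

Answer: ______
______
______
______
______
______
______
______
___XXX
______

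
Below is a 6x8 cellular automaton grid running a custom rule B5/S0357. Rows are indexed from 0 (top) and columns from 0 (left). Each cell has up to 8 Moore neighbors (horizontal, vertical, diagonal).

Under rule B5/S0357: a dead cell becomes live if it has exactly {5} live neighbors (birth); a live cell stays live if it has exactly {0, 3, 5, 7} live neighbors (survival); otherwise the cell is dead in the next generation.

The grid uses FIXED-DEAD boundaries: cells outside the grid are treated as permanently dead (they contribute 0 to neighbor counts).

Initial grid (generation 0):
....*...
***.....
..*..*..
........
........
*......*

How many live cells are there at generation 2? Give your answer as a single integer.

Simulating step by step:
Generation 0 (given above): 8 live cells
Generation 1: 5 live cells
....*...
.*......
.....*..
........
........
*......*
Generation 2: 5 live cells
....*...
.*......
.....*..
........
........
*......*
Population at generation 2: 5

Answer: 5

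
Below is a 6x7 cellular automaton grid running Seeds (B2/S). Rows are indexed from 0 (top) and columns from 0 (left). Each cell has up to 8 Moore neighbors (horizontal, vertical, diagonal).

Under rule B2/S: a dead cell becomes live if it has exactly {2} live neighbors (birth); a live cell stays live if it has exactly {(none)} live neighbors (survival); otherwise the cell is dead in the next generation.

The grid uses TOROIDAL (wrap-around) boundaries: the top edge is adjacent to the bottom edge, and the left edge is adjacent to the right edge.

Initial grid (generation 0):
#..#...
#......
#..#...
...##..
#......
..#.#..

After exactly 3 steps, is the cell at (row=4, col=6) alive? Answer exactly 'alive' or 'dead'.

Simulating step by step:
Generation 0 (given above): 10 live cells
Generation 1: 18 live cells
..#.#.#
..###..
.##...#
###...#
.##..#.
#.....#
Generation 2: 4 live cells
.......
......#
....#..
.......
...#...
....#..
Generation 3: 7 live cells
.....#.
.....#.
.....#.
...##..
....#..
...#...

Cell (4,6) at generation 3: 0 -> dead

Answer: dead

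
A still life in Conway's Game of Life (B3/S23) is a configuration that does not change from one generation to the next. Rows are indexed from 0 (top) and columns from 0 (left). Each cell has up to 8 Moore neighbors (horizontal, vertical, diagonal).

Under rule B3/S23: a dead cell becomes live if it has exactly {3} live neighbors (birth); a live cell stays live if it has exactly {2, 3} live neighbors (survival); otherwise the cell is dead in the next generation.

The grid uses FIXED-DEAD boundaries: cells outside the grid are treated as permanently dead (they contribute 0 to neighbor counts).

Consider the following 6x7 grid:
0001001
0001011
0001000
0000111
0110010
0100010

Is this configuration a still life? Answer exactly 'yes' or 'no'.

Compute generation 1 and compare to generation 0 (given above):
Generation 1:
0000111
0011011
0001000
0011111
0110000
0110000
Cell (0,3) differs: gen0=1 vs gen1=0 -> NOT a still life.

Answer: no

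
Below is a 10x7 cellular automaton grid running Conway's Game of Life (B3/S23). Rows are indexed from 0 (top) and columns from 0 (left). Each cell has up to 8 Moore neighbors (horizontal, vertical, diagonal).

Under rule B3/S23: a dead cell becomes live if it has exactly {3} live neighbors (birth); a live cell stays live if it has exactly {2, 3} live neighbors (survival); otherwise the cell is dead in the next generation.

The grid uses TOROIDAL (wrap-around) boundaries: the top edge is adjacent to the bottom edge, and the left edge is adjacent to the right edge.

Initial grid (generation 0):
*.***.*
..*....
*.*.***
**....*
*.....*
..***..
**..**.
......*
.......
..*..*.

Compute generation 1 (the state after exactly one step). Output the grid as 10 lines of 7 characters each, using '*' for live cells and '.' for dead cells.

Simulating step by step:
Generation 0 (given above): 26 live cells
Generation 1: 29 live cells
(generation 1 grid is the final answer)

Answer: ..*.***
..*....
..**.*.
.......
..**.**
..***..
***.***
*....**
.......
.**.***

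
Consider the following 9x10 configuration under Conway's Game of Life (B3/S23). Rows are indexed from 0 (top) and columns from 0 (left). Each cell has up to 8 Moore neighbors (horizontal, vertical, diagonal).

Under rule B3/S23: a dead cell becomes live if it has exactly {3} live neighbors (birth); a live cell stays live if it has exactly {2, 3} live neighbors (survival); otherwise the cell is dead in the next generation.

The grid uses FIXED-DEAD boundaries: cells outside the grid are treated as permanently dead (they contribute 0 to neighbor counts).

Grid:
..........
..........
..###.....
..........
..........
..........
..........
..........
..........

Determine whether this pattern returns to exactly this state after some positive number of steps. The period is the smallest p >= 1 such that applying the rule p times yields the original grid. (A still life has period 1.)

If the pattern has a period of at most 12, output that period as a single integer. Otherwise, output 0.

Simulating and comparing each generation to the original:
Gen 0 (original, given above): 3 live cells
Gen 1: 3 live cells, differs from original
Gen 2: 3 live cells, MATCHES original -> period = 2

Answer: 2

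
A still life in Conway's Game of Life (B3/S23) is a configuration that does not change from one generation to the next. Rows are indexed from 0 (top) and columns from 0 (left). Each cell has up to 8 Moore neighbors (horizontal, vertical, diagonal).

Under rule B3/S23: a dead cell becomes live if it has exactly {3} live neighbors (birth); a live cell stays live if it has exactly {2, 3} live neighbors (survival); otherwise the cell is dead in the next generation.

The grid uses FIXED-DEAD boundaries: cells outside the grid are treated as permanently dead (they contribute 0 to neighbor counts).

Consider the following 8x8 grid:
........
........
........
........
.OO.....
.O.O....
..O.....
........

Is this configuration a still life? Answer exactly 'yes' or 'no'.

Answer: yes

Derivation:
Compute generation 1 and compare to generation 0 (given above):
Generation 1:
........
........
........
........
.OO.....
.O.O....
..O.....
........
The grids are IDENTICAL -> still life.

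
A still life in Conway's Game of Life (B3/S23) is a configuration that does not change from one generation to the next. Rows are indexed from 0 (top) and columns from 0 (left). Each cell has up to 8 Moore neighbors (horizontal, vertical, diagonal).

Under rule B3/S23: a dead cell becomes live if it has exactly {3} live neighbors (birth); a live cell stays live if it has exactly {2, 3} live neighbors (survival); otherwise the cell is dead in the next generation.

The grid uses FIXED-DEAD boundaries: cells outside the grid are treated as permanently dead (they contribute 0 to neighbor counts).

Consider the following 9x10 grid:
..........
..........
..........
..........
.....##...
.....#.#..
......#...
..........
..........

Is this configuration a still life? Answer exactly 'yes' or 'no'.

Compute generation 1 and compare to generation 0 (given above):
Generation 1:
..........
..........
..........
..........
.....##...
.....#.#..
......#...
..........
..........
The grids are IDENTICAL -> still life.

Answer: yes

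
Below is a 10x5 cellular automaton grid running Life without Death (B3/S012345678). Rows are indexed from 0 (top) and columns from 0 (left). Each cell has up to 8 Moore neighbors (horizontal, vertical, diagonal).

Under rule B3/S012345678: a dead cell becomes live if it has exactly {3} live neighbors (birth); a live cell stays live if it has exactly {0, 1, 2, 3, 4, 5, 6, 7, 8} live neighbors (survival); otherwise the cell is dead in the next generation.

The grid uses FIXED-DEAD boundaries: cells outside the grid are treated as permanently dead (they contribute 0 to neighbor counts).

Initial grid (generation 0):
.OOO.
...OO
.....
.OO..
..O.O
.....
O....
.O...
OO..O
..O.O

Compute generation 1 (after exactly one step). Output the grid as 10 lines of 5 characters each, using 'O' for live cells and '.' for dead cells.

Simulating step by step:
Generation 0 (given above): 16 live cells
Generation 1: 26 live cells
(generation 1 grid is the final answer)

Answer: .OOOO
...OO
..OO.
.OOO.
.OOOO
.....
O....
.O...
OOOOO
.OOOO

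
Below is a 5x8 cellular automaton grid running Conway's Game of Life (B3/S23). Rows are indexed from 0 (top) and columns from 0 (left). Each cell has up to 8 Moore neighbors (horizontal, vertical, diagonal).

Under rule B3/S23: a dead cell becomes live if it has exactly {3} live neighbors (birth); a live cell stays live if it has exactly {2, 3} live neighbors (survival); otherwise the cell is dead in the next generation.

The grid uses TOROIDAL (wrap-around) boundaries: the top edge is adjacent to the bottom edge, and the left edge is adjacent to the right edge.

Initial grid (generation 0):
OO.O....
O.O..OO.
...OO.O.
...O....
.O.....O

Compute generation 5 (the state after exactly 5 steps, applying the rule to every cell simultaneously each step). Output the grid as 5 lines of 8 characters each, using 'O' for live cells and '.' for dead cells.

Simulating step by step:
Generation 0 (given above): 13 live cells
Generation 1: 14 live cells
......O.
O.O..OO.
..OOO.OO
..OOO...
.O......
Generation 2: 14 live cells
.O...OOO
.OO.O...
......OO
.O..OO..
..OO....
Generation 3: 22 live cells
OO..OOO.
.OO.....
OOOOO.O.
..OOOOO.
OOOO....
Generation 4: 9 live cells
....OO.O
......O.
O.....OO
......O.
O.......
Generation 5: 11 live cells
(generation 5 grid is the final answer)

Answer: .....OOO
O.......
.....OO.
O.....O.
.....OOO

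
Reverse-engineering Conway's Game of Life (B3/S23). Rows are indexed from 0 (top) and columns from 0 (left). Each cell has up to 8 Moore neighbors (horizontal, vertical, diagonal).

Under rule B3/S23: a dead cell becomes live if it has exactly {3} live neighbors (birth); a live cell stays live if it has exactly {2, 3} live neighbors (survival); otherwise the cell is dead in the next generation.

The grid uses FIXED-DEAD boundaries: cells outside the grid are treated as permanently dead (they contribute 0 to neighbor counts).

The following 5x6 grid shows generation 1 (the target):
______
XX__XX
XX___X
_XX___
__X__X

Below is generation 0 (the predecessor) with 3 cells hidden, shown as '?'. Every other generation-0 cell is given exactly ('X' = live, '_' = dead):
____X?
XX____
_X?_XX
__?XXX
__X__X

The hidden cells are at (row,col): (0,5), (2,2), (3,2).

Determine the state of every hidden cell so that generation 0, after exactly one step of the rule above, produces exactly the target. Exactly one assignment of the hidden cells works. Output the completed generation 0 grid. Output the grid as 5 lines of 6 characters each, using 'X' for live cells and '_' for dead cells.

Answer: ____X_
XX____
_X__XX
__XXXX
__X__X

Derivation:
Hidden generation-0 cells (in order): (0,5), (2,2), (3,2).
A hidden cell only influences target cells in its own 3x3 neighborhood. Try each of the 2^3 = 8 assignments, step the completed generation 0 forward once under B3/S23, and compare with the target:
  (0,5)=_ (2,2)=_ (3,2)=_ -> step gives (2,2)='X' but target has '_' -> reject
  (0,5)=_ (2,2)=_ (3,2)=X -> step reproduces the target at every cell -> ACCEPT
  (0,5)=_ (2,2)=X (3,2)=_ -> step gives (1,2)='X' but target has '_' -> reject
  (0,5)=_ (2,2)=X (3,2)=X -> step gives (1,2)='X' but target has '_' -> reject
  (0,5)=X (2,2)=_ (3,2)=_ -> step gives (1,4)='_' but target has 'X' -> reject
  (0,5)=X (2,2)=_ (3,2)=X -> step gives (1,4)='_' but target has 'X' -> reject
  (0,5)=X (2,2)=X (3,2)=_ -> step gives (1,2)='X' but target has '_' -> reject
  (0,5)=X (2,2)=X (3,2)=X -> step gives (1,2)='X' but target has '_' -> reject
Unique solution: (0,5)=dead, (2,2)=dead, (3,2)=live.
Check: live-neighbor counts of every cell in the completed generation 0:
221101
222233
334443
133454
022442
Applying B3/S23 to generation 0 with these counts gives:
______
XX__XX
XX___X
_XX___
__X__X
which matches the target exactly.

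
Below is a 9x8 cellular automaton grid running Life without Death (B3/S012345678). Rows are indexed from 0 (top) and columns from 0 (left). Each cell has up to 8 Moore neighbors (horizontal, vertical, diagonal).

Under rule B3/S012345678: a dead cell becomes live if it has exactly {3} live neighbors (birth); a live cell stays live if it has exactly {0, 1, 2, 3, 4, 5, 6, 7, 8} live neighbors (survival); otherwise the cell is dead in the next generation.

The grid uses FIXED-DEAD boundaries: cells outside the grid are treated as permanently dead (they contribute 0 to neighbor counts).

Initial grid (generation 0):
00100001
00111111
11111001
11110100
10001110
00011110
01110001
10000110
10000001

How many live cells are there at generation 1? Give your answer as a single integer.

Answer: 43

Derivation:
Simulating step by step:
Generation 0 (given above): 36 live cells
Generation 1: 43 live cells
00101101
00111111
11111001
11110100
10001110
01011111
01110001
10100111
10000011
Population at generation 1: 43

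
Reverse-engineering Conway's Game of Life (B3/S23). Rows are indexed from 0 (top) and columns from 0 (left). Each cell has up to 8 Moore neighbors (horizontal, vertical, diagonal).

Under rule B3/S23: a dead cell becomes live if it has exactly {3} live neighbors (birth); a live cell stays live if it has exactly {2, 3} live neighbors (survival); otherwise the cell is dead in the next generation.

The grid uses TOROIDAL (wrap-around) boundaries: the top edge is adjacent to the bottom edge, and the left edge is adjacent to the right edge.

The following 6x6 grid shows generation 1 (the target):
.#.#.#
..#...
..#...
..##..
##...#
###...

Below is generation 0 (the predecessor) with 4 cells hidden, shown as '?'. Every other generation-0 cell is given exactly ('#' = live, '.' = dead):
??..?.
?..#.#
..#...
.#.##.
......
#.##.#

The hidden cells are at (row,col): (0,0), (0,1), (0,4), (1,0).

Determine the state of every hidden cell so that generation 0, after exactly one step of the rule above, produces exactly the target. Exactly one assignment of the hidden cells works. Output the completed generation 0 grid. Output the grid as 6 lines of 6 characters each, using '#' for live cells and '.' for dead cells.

Answer: .#....
...#.#
..#...
.#.##.
......
#.##.#

Derivation:
Hidden generation-0 cells (in order): (0,0), (0,1), (0,4), (1,0).
A hidden cell only influences target cells in its own 3x3 neighborhood. Try each of the 2^4 = 16 assignments, step the completed generation 0 forward once under B3/S23, and compare with the target:
  (0,0)=. (0,1)=. (0,4)=. (1,0)=. -> step gives (0,0)='#' but target has '.' -> reject
  (0,0)=. (0,1)=. (0,4)=. (1,0)=# -> step gives (0,2)='#' but target has '.' -> reject
  (0,0)=. (0,1)=. (0,4)=# (1,0)=. -> step gives (0,0)='#' but target has '.' -> reject
  (0,0)=. (0,1)=. (0,4)=# (1,0)=# -> step gives (0,2)='#' but target has '.' -> reject
  (0,0)=. (0,1)=# (0,4)=. (1,0)=. -> step reproduces the target at every cell -> ACCEPT
  (0,0)=. (0,1)=# (0,4)=. (1,0)=# -> step gives (0,5)='.' but target has '#' -> reject
  (0,0)=. (0,1)=# (0,4)=# (1,0)=. -> step gives (0,3)='.' but target has '#' -> reject
  (0,0)=. (0,1)=# (0,4)=# (1,0)=# -> step gives (0,3)='.' but target has '#' -> reject
  (0,0)=# (0,1)=. (0,4)=. (1,0)=. -> step gives (0,0)='#' but target has '.' -> reject
  (0,0)=# (0,1)=. (0,4)=. (1,0)=# -> step gives (0,1)='.' but target has '#' -> reject
  (0,0)=# (0,1)=. (0,4)=# (1,0)=. -> step gives (0,0)='#' but target has '.' -> reject
  (0,0)=# (0,1)=. (0,4)=# (1,0)=# -> step gives (0,1)='.' but target has '#' -> reject
  (0,0)=# (0,1)=# (0,4)=. (1,0)=. -> step gives (0,5)='.' but target has '#' -> reject
  (0,0)=# (0,1)=# (0,4)=. (1,0)=# -> step gives (0,1)='.' but target has '#' -> reject
  (0,0)=# (0,1)=# (0,4)=# (1,0)=. -> step gives (0,3)='.' but target has '#' -> reject
  (0,0)=# (0,1)=# (0,4)=# (1,0)=# -> step gives (0,1)='.' but target has '#' -> reject
Unique solution: (0,0)=dead, (0,1)=live, (0,4)=dead, (1,0)=dead.
Check: live-neighbor counts of every cell in the completed generation 0:
424343
223120
223442
113211
334443
232121
Applying B3/S23 to generation 0 with these counts gives:
.#.#.#
..#...
..#...
..##..
##...#
###...
which matches the target exactly.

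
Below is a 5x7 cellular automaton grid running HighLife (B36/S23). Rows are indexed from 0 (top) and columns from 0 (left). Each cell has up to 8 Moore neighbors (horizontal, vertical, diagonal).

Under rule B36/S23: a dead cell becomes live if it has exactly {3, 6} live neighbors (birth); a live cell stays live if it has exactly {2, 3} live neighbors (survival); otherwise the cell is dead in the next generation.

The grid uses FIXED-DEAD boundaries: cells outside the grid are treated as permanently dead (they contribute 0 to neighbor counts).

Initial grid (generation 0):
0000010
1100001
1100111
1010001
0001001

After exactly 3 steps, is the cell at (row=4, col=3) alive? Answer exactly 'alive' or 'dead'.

Simulating step by step:
Generation 0 (given above): 14 live cells
Generation 1: 11 live cells
0000000
1100101
0010001
1011101
0000000
Generation 2: 11 live cells
0000000
0100010
1010101
0111010
0001000
Generation 3: 9 live cells
0000000
0100010
1000101
0100010
0001100

Cell (4,3) at generation 3: 1 -> alive

Answer: alive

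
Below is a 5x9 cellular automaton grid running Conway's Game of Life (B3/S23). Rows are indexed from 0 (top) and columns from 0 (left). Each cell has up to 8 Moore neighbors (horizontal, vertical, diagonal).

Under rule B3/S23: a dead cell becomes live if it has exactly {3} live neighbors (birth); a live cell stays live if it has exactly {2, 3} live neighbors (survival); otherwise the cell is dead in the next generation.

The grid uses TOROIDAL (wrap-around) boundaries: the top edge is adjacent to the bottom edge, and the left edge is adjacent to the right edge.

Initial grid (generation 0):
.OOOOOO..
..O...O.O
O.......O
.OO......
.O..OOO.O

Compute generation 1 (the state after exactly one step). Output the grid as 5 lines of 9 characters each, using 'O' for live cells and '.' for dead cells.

Simulating step by step:
Generation 0 (given above): 18 live cells
Generation 1: 16 live cells
(generation 1 grid is the final answer)

Answer: .O.......
..O.O.O.O
O.O....OO
.OO..O.OO
......OO.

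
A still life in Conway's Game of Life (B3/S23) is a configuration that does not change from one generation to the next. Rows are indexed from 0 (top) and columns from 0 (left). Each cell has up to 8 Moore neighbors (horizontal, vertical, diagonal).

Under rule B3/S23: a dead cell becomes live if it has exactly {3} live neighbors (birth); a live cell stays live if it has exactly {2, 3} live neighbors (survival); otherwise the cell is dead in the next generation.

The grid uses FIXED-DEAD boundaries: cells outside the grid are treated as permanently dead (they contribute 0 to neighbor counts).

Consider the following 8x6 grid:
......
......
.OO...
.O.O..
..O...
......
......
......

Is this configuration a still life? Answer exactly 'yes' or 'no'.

Compute generation 1 and compare to generation 0 (given above):
Generation 1:
......
......
.OO...
.O.O..
..O...
......
......
......
The grids are IDENTICAL -> still life.

Answer: yes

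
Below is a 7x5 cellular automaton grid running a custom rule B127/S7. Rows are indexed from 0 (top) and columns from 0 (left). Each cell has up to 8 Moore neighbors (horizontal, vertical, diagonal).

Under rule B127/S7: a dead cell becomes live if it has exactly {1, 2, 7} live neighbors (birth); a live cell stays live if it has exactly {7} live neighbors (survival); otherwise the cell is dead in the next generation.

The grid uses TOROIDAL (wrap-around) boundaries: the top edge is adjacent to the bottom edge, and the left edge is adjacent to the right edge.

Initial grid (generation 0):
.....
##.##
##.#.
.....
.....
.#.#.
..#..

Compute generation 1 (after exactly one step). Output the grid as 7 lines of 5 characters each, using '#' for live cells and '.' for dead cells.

Answer: .....
.....
.....
#####
#####
#...#
##.##

Derivation:
Simulating step by step:
Generation 0 (given above): 10 live cells
Generation 1: 16 live cells
(generation 1 grid is the final answer)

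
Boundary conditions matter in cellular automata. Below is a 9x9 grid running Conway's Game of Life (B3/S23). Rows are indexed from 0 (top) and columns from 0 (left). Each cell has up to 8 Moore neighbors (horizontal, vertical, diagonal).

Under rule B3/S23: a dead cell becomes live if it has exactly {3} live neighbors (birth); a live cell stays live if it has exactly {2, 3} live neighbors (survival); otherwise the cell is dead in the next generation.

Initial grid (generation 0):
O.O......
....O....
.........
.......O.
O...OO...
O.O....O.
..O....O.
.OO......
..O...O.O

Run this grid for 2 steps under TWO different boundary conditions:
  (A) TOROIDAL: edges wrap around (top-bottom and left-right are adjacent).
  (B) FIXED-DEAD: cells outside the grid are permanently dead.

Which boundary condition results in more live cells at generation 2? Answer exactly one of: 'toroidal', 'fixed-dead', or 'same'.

Answer: toroidal

Derivation:
Under TOROIDAL boundary, generation 2:
.O.O.....
.........
.........
.........
.........
...O...O.
.O..O..O.
O...O...O
O...O....
Population = 12

Under FIXED-DEAD boundary, generation 2:
.........
.........
.........
.........
.........
...O.....
.O..O....
.........
.O.O.....
Population = 5

Comparison: toroidal=12, fixed-dead=5 -> toroidal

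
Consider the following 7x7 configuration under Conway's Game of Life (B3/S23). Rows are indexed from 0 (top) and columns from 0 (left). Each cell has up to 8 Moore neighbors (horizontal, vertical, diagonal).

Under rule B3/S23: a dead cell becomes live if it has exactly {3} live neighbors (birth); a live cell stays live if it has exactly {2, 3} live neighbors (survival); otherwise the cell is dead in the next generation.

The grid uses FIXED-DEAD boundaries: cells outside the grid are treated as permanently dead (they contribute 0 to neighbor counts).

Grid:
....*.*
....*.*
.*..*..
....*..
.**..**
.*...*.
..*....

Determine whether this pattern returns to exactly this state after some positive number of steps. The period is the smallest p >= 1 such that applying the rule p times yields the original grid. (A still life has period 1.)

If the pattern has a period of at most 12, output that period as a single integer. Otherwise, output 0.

Simulating and comparing each generation to the original:
Gen 0 (original, given above): 14 live cells
Gen 1: 16 live cells, differs from original
Gen 2: 10 live cells, differs from original
Gen 3: 7 live cells, differs from original
Gen 4: 2 live cells, differs from original
Gen 5: 0 live cells, differs from original
Gen 6: 0 live cells, differs from original
Gen 7: 0 live cells, differs from original
Gen 8: 0 live cells, differs from original
Gen 9: 0 live cells, differs from original
Gen 10: 0 live cells, differs from original
Gen 11: 0 live cells, differs from original
Gen 12: 0 live cells, differs from original
No period found within 12 steps.

Answer: 0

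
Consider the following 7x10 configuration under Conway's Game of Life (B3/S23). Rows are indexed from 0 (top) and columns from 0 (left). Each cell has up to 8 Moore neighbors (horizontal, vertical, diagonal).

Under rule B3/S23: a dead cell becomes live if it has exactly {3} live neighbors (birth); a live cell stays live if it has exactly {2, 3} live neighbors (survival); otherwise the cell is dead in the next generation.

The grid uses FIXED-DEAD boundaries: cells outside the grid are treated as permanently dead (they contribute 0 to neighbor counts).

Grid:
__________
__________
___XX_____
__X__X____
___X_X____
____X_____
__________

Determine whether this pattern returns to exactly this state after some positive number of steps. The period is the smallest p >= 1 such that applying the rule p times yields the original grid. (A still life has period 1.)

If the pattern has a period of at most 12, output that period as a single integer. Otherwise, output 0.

Simulating and comparing each generation to the original:
Gen 0 (original, given above): 7 live cells
Gen 1: 7 live cells, MATCHES original -> period = 1

Answer: 1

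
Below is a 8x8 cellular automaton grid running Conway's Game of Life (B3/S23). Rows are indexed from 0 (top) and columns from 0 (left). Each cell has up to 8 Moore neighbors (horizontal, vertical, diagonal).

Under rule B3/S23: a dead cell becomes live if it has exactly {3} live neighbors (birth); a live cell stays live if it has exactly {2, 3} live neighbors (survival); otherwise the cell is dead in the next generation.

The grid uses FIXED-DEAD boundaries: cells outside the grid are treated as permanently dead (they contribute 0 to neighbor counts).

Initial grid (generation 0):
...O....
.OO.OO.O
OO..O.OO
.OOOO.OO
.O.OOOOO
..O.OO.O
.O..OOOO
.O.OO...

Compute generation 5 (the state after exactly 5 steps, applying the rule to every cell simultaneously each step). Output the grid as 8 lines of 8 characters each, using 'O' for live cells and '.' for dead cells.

Answer: ....OO..
....OO..
.O......
OO......
O.......
OO......
........
........

Derivation:
Simulating step by step:
Generation 0 (given above): 35 live cells
Generation 1: 19 live cells
..OOO...
OOO.OO.O
O.......
........
.O......
.OO.....
.O.....O
..OOO.O.
Generation 2: 16 live cells
..O.OO..
O.O.OO..
O.......
........
.OO.....
OOO.....
.O......
..OO....
Generation 3: 13 live cells
.O..OO..
....OO..
.O......
.O......
O.O.....
O.......
O..O....
..O.....
Generation 4: 10 live cells
....OO..
....OO..
........
OOO.....
O.......
O.......
.O......
........
Generation 5: 10 live cells
(generation 5 grid is the final answer)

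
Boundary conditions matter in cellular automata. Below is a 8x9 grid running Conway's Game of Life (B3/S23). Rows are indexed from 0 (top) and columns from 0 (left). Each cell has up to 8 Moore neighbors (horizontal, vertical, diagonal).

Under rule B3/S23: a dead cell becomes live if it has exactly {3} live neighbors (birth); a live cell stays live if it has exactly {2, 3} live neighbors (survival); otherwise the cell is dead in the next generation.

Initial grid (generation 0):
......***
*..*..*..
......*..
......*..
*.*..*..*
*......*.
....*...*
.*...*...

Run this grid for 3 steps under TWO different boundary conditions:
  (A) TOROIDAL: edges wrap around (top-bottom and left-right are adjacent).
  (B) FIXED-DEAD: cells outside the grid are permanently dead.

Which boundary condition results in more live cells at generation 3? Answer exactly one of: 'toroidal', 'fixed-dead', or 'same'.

Answer: toroidal

Derivation:
Under TOROIDAL boundary, generation 3:
....**...
...***...
*.......*
*........
.........
.....**..
.....**..
.....*...
Population = 13

Under FIXED-DEAD boundary, generation 3:
......*..
.....**..
.........
.........
......*.*
......**.
.......*.
.........
Population = 8

Comparison: toroidal=13, fixed-dead=8 -> toroidal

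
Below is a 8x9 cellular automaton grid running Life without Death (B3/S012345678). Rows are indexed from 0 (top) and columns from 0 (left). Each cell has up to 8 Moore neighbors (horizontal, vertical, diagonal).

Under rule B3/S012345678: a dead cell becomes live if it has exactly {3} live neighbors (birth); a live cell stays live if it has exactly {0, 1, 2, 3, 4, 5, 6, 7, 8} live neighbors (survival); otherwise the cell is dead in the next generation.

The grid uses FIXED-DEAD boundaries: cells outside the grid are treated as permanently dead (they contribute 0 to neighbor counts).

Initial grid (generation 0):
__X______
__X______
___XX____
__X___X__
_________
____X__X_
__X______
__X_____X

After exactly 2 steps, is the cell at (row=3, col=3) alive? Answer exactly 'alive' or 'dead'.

Simulating step by step:
Generation 0 (given above): 11 live cells
Generation 1: 14 live cells
__X______
__X______
__XXX____
__XX__X__
_________
____X__X_
__XX_____
__X_____X
Generation 2: 20 live cells
__X______
_XX______
_XXXX____
__XXX_X__
___X_____
___XX__X_
__XX_____
__XX____X

Cell (3,3) at generation 2: 1 -> alive

Answer: alive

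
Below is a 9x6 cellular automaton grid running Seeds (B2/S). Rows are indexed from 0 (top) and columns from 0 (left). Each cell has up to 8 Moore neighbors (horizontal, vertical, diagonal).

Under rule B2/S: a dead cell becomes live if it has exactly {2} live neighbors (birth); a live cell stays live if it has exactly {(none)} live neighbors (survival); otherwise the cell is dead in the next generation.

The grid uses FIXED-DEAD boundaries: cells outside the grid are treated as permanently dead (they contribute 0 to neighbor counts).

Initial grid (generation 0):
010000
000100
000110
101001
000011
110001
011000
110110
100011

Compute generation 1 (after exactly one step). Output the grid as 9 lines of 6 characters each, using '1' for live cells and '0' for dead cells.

Answer: 001000
000000
010001
010000
001100
000100
000001
000000
001000

Derivation:
Simulating step by step:
Generation 0 (given above): 21 live cells
Generation 1: 9 live cells
(generation 1 grid is the final answer)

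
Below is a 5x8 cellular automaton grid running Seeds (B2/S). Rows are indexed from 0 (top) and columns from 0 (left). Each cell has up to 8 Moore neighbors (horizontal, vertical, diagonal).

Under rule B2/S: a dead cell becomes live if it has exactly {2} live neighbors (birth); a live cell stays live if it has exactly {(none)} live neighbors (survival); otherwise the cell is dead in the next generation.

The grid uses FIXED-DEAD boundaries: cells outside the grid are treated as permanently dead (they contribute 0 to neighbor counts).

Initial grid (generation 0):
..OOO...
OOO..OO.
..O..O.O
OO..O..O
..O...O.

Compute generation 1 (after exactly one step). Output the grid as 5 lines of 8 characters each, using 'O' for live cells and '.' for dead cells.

Answer: O.....O.
.......O
........
........
O..O.O.O

Derivation:
Simulating step by step:
Generation 0 (given above): 17 live cells
Generation 1: 7 live cells
(generation 1 grid is the final answer)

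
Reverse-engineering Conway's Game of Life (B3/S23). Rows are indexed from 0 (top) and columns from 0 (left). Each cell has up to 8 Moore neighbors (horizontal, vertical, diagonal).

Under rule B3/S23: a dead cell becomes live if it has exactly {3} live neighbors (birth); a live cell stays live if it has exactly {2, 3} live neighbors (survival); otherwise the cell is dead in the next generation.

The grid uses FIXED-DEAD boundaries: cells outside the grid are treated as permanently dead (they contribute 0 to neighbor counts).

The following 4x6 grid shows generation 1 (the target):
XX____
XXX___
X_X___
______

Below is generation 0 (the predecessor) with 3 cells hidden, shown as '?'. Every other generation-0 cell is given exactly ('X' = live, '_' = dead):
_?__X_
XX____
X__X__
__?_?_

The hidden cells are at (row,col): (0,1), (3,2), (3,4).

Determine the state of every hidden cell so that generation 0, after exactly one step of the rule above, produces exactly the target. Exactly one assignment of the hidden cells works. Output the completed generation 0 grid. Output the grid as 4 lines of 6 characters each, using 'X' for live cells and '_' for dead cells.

Answer: _X__X_
XX____
X__X__
__X___

Derivation:
Hidden generation-0 cells (in order): (0,1), (3,2), (3,4).
A hidden cell only influences target cells in its own 3x3 neighborhood. Try each of the 2^3 = 8 assignments, step the completed generation 0 forward once under B3/S23, and compare with the target:
  (0,1)=_ (3,2)=_ (3,4)=_ -> step gives (0,0)='_' but target has 'X' -> reject
  (0,1)=_ (3,2)=_ (3,4)=X -> step gives (0,0)='_' but target has 'X' -> reject
  (0,1)=_ (3,2)=X (3,4)=_ -> step gives (0,0)='_' but target has 'X' -> reject
  (0,1)=_ (3,2)=X (3,4)=X -> step gives (0,0)='_' but target has 'X' -> reject
  (0,1)=X (3,2)=_ (3,4)=_ -> step gives (2,1)='X' but target has '_' -> reject
  (0,1)=X (3,2)=_ (3,4)=X -> step gives (2,1)='X' but target has '_' -> reject
  (0,1)=X (3,2)=X (3,4)=_ -> step reproduces the target at every cell -> ACCEPT
  (0,1)=X (3,2)=X (3,4)=X -> step gives (2,3)='X' but target has '_' -> reject
Unique solution: (0,1)=live, (3,2)=live, (3,4)=dead.
Check: live-neighbor counts of every cell in the completed generation 0:
322101
333221
243110
121210
Applying B3/S23 to generation 0 with these counts gives:
XX____
XXX___
X_X___
______
which matches the target exactly.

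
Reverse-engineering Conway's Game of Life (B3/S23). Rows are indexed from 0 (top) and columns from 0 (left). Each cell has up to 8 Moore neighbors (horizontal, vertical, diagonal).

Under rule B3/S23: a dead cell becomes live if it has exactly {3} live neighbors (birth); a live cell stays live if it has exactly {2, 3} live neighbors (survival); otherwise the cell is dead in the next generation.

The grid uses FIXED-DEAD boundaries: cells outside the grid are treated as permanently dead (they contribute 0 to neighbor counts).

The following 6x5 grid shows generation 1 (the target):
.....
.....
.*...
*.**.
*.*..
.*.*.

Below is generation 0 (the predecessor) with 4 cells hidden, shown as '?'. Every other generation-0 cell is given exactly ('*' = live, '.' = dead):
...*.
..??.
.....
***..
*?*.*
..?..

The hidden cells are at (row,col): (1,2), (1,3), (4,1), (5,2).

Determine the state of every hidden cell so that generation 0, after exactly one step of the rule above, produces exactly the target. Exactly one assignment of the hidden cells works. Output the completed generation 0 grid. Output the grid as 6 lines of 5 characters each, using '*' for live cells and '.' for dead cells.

Answer: ...*.
.....
.....
***..
*.*.*
..*..

Derivation:
Hidden generation-0 cells (in order): (1,2), (1,3), (4,1), (5,2).
A hidden cell only influences target cells in its own 3x3 neighborhood. Try each of the 2^4 = 16 assignments, step the completed generation 0 forward once under B3/S23, and compare with the target:
  (1,2)=. (1,3)=. (4,1)=. (5,2)=. -> step gives (4,3)='*' but target has '.' -> reject
  (1,2)=. (1,3)=. (4,1)=. (5,2)=* -> step reproduces the target at every cell -> ACCEPT
  (1,2)=. (1,3)=. (4,1)=* (5,2)=. -> step gives (4,3)='*' but target has '.' -> reject
  (1,2)=. (1,3)=. (4,1)=* (5,2)=* -> step gives (4,2)='.' but target has '*' -> reject
  (1,2)=. (1,3)=* (4,1)=. (5,2)=. -> step gives (2,2)='*' but target has '.' -> reject
  (1,2)=. (1,3)=* (4,1)=. (5,2)=* -> step gives (2,2)='*' but target has '.' -> reject
  (1,2)=. (1,3)=* (4,1)=* (5,2)=. -> step gives (2,2)='*' but target has '.' -> reject
  (1,2)=. (1,3)=* (4,1)=* (5,2)=* -> step gives (2,2)='*' but target has '.' -> reject
  (1,2)=* (1,3)=. (4,1)=. (5,2)=. -> step gives (2,1)='.' but target has '*' -> reject
  (1,2)=* (1,3)=. (4,1)=. (5,2)=* -> step gives (2,1)='.' but target has '*' -> reject
  (1,2)=* (1,3)=. (4,1)=* (5,2)=. -> step gives (2,1)='.' but target has '*' -> reject
  (1,2)=* (1,3)=. (4,1)=* (5,2)=* -> step gives (2,1)='.' but target has '*' -> reject
  (1,2)=* (1,3)=* (4,1)=. (5,2)=. -> step gives (0,2)='*' but target has '.' -> reject
  (1,2)=* (1,3)=* (4,1)=. (5,2)=* -> step gives (0,2)='*' but target has '.' -> reject
  (1,2)=* (1,3)=* (4,1)=* (5,2)=. -> step gives (0,2)='*' but target has '.' -> reject
  (1,2)=* (1,3)=* (4,1)=* (5,2)=* -> step gives (0,2)='*' but target has '.' -> reject
Unique solution: (1,2)=dead, (1,3)=dead, (4,1)=dead, (5,2)=live.
Check: live-neighbor counts of every cell in the completed generation 0:
00101
00111
23210
24231
26340
13131
Applying B3/S23 to generation 0 with these counts gives:
.....
.....
.*...
*.**.
*.*..
.*.*.
which matches the target exactly.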